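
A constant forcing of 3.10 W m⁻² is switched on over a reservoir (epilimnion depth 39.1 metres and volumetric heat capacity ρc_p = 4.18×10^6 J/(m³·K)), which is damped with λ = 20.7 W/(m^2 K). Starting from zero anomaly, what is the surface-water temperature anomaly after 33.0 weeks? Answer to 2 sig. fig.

Areal heat capacity C = ρc_p × D = 4.18×10^6 × 39.1 = 1.63×10^8 J/(m²·K).
τ = C / λ = 1.63×10^8 / 20.7 = 7.90×10^6 s.
Equilibrium anomaly ΔT_eq = F / λ = 3.10 / 20.7 = 0.150 K.
t = 33.0 weeks = 2.00×10^7 s, so t/τ = 2.53.
ΔT(t) = ΔT_eq (1 − e^(−t/τ)) = 0.150 × (1 − e^−2.53) = 0.138 K.

0.14 K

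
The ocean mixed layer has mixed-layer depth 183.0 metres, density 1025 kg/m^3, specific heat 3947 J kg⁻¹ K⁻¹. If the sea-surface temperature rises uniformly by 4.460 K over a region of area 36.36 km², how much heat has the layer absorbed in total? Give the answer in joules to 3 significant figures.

Areal heat capacity C = ρ c_p D = 1025 × 3947 × 183.0 = 7.40×10^8 J/(m^2 K).
Heat per unit area: q = C ΔT = 7.40×10^8 × 4.460 = 3.30×10^9 J/m².
Total heat: Q = q × A = 3.30×10^9 × (36.36 × 10⁶ m²) = 1.20×10^17 J.

1.20×10^17 J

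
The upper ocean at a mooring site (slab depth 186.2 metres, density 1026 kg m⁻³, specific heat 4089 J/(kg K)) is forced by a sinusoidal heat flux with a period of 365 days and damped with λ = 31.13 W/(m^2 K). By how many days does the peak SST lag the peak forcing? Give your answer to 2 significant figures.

80 days

Areal heat capacity C = ρ c_p D = 1026 × 4089 × 186.2 = 7.81×10^8 J m⁻² K⁻¹.
ω = 2π / 3.15×10^7 s = 1.99×10^-7 s⁻¹.
Phase lag φ = arctan(Cω/λ) = arctan(156/31.13) = 1.37 rad.
Time lag = φ / ω = 1.37 / 1.99×10^-7 = 6.89×10^6 s = 79.8 days.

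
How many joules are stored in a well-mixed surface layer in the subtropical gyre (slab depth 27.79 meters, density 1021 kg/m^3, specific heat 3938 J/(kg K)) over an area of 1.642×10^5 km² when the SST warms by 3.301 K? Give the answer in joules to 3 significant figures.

6.06×10^19 J

Areal heat capacity C = ρ c_p D = 1021 × 3938 × 27.79 = 1.12×10^8 J/(m^2 K).
Heat per unit area: q = C ΔT = 1.12×10^8 × 3.301 = 3.69×10^8 J/m².
Total heat: Q = q × A = 3.69×10^8 × (1.642×10^5 × 10⁶ m²) = 6.06×10^19 J.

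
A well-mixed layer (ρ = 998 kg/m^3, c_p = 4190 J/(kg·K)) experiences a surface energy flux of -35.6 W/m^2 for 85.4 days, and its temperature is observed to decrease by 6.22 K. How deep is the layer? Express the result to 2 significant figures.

Heat input Q = F Δt = -35.6 × 7.38×10^6 s = -2.63×10^8 J/m².
Required areal heat capacity C = Q / ΔT = 4.22×10^7 J/(m²·K).
Depth D = C / (ρ c_p) = 4.22×10^7 / (998 × 4190) = 10.1 m.

10 m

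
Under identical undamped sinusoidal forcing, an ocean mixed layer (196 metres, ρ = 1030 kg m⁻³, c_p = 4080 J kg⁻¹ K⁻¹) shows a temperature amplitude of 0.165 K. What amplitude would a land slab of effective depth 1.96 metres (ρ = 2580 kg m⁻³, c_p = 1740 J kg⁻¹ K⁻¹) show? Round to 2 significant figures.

15 K

C_ocean = 8.24×10^8 J/(m²·K); C_land = 8.80×10^6 J/(m²·K).
A ∝ 1/C ⇒ A_land = A_ocean × C_ocean/C_land = 0.165 × 93.6 = 15.4 K.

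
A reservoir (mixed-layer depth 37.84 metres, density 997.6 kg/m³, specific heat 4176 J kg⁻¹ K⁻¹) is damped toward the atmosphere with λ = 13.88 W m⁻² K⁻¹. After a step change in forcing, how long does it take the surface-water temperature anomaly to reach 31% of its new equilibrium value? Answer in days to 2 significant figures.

49 days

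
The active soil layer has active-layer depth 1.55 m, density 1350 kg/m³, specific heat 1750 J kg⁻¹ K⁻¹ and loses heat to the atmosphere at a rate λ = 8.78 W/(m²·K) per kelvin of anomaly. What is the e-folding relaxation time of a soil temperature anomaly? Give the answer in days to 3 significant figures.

4.83 days

Areal heat capacity C = ρ c_p D = 1350 × 1750 × 1.55 = 3.66×10^6 J m⁻² K⁻¹.
Relaxation time τ = C / λ = 3.66×10^6 / 8.78 = 4.17×10^5 s.
In days: 4.17×10^5 s / (86400 s/day) = 4.83 days.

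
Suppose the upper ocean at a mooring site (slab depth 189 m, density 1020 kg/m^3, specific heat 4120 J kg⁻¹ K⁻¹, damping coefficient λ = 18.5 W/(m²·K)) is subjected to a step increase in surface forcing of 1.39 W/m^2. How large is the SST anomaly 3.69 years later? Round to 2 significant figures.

Areal heat capacity C = ρ c_p D = 1020 × 4120 × 189 = 7.94×10^8 J/(m^2 K).
τ = C / λ = 7.94×10^8 / 18.5 = 4.29×10^7 s.
Equilibrium anomaly ΔT_eq = F / λ = 1.39 / 18.5 = 0.0751 K.
t = 3.69 years = 1.16×10^8 s, so t/τ = 2.71.
ΔT(t) = ΔT_eq (1 − e^(−t/τ)) = 0.0751 × (1 − e^−2.71) = 0.0701 K.

0.070 K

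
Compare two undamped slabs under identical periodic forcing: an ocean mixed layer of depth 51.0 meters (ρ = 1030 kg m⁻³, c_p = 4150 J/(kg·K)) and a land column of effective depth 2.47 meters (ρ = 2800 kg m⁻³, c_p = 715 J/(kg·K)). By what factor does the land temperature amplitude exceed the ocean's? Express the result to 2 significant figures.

44

C_ocean = 1030 × 4150 × 51.0 = 2.18×10^8 J/(m²·K).
C_land = 2800 × 715 × 2.47 = 4.94×10^6 J/(m²·K).
Undamped amplitude ∝ 1/C, so A_land/A_ocean = C_ocean/C_land = 44.1.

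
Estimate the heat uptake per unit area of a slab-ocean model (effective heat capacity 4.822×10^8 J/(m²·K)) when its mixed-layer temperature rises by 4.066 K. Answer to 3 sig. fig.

1.96×10^9

Areal heat capacity C = 4.822×10^8 J/(m²·K) (given).
ΔQ = C ΔT = 4.82×10^8 × 4.066 = 1.96×10^9 J/m².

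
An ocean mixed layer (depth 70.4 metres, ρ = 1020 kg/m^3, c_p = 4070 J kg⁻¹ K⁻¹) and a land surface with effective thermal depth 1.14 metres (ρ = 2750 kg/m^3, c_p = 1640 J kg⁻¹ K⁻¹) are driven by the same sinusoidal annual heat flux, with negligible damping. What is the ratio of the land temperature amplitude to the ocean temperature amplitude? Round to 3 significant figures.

C_ocean = 1020 × 4070 × 70.4 = 2.92×10^8 J/(m²·K).
C_land = 2750 × 1640 × 1.14 = 5.14×10^6 J/(m²·K).
Undamped amplitude ∝ 1/C, so A_land/A_ocean = C_ocean/C_land = 56.8.

56.8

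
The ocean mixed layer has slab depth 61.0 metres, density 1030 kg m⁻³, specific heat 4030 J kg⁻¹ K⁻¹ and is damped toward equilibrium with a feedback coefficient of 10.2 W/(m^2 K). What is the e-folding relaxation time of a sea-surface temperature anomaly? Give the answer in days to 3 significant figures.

Areal heat capacity C = ρ c_p D = 1030 × 4030 × 61.0 = 2.53×10^8 J/(m^2 K).
Relaxation time τ = C / λ = 2.53×10^8 / 10.2 = 2.48×10^7 s.
In days: 2.48×10^7 s / (86400 s/day) = 287 days.

287 days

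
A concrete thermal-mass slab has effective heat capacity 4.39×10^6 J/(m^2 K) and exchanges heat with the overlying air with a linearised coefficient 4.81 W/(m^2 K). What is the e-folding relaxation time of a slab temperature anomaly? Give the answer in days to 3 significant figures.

10.6 days

Areal heat capacity C = 4.39×10^6 J/(m^2 K) (given).
Relaxation time τ = C / λ = 4.39×10^6 / 4.81 = 9.13×10^5 s.
In days: 9.13×10^5 s / (86400 s/day) = 10.6 days.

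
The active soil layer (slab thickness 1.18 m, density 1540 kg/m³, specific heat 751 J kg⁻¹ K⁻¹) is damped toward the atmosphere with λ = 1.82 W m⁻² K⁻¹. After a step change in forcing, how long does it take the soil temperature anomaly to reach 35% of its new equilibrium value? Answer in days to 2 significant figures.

3.7 days

Areal heat capacity C = ρ c_p D = 1540 × 751 × 1.18 = 1.36×10^6 J m⁻² K⁻¹.
τ = C / λ = 1.36×10^6 / 1.82 = 7.50×10^5 s.
Fraction reached: 1 − e^(−t/τ) = 0.35 ⇒ t = −τ ln(1 − 0.35) = τ × 0.431.
t = 3.23×10^5 s = 3.74 days.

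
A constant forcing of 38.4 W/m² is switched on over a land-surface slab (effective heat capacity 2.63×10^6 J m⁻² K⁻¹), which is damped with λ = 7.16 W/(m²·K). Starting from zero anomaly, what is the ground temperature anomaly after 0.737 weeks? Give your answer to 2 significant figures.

Areal heat capacity C = 2.63×10^6 J m⁻² K⁻¹ (given).
τ = C / λ = 2.63×10^6 / 7.16 = 3.67×10^5 s.
Equilibrium anomaly ΔT_eq = F / λ = 38.4 / 7.16 = 5.36 K.
t = 0.737 weeks = 4.46×10^5 s, so t/τ = 1.21.
ΔT(t) = ΔT_eq (1 − e^(−t/τ)) = 5.36 × (1 − e^−1.21) = 3.77 K.

3.8 K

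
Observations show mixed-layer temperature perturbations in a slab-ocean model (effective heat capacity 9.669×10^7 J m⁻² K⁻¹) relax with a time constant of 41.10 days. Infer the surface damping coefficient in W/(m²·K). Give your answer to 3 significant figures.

27.2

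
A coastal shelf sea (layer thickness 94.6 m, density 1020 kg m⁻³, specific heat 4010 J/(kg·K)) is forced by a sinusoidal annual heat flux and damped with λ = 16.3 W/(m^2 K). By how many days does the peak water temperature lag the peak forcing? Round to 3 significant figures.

Areal heat capacity C = ρ c_p D = 1020 × 4010 × 94.6 = 3.87×10^8 J/(m²·K).
ω = 2π / 3.15×10^7 s = 1.99×10^-7 s⁻¹.
Phase lag φ = arctan(Cω/λ) = arctan(77.1/16.3) = 1.36 rad.
Time lag = φ / ω = 1.36 / 1.99×10^-7 = 6.84×10^6 s = 79.1 days.

79.1 days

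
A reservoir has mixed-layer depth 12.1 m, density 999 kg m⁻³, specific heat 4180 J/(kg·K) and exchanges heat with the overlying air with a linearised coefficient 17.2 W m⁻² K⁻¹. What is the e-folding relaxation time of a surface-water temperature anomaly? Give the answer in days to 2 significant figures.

Areal heat capacity C = ρ c_p D = 999 × 4180 × 12.1 = 5.05×10^7 J m⁻² K⁻¹.
Relaxation time τ = C / λ = 5.05×10^7 / 17.2 = 2.94×10^6 s.
In days: 2.94×10^6 s / (86400 s/day) = 34.0 days.

34 days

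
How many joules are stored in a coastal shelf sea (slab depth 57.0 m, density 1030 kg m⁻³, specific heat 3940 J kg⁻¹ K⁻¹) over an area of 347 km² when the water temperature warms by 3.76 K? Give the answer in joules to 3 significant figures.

3.02×10^17 J

Areal heat capacity C = ρ c_p D = 1030 × 3940 × 57.0 = 2.31×10^8 J/(m²·K).
Heat per unit area: q = C ΔT = 2.31×10^8 × 3.76 = 8.70×10^8 J/m².
Total heat: Q = q × A = 8.70×10^8 × (347 × 10⁶ m²) = 3.02×10^17 J.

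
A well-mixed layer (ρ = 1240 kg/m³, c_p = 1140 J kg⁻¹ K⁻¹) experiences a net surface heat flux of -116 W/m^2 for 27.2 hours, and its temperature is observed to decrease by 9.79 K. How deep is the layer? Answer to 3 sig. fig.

Heat input Q = F Δt = -116 × 97900 s = -1.14×10^7 J/m².
Required areal heat capacity C = Q / ΔT = 1.16×10^6 J/(m²·K).
Depth D = C / (ρ c_p) = 1.16×10^6 / (1240 × 1140) = 0.821 m.

0.821 m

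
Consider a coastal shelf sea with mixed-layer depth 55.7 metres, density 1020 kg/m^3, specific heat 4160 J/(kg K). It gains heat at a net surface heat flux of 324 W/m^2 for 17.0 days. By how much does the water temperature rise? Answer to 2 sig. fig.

2.0 K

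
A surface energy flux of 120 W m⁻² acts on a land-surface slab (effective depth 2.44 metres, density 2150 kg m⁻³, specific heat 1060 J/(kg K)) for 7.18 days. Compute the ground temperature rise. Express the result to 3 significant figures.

13.4 K

Areal heat capacity C = ρ c_p D = 2150 × 1060 × 2.44 = 5.56×10^6 J m⁻² K⁻¹.
Net heat input Q = F Δt = 120 × (7.18 days × 86400 s/day) = 7.44×10^7 J/m².
ΔT = Q / C = 7.44×10^7 / 5.56×10^6 = 13.4 K.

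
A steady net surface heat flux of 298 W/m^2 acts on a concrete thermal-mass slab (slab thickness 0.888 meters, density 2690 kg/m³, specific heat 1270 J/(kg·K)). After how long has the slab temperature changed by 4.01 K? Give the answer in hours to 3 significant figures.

Areal heat capacity C = ρ c_p D = 2690 × 1270 × 0.888 = 3.03×10^6 J m⁻² K⁻¹.
Time required: Δt = C ΔT / F = 3.03×10^6 × 4.01 / 298 = 40800 s.
In hours: 40800 s / (3600 s/hour) = 11.3 hours.

11.3 hours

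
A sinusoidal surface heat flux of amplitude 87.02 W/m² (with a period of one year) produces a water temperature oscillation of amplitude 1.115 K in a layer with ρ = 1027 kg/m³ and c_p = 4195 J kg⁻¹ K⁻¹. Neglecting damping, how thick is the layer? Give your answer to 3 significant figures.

90.9 m

ω = 2π / 3.15×10^7 s = 1.99×10^-7 s⁻¹.
Required C = F₀ / (A ω) = 87.02 / (1.115 × 1.99×10^-7) = 3.92×10^8 J/(m²·K).
D = C / (ρ c_p) = 3.92×10^8 / (1027 × 4195) = 90.9 m.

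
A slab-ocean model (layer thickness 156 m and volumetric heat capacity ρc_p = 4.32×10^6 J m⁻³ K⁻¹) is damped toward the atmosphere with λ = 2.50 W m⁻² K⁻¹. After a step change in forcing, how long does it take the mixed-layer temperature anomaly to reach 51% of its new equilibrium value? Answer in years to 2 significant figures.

Areal heat capacity C = ρc_p × D = 4.32×10^6 × 156 = 6.74×10^8 J/(m²·K).
τ = C / λ = 6.74×10^8 / 2.50 = 2.70×10^8 s.
Fraction reached: 1 − e^(−t/τ) = 0.51 ⇒ t = −τ ln(1 − 0.51) = τ × 0.713.
t = 1.92×10^8 s = 6.09 years.

6.1 years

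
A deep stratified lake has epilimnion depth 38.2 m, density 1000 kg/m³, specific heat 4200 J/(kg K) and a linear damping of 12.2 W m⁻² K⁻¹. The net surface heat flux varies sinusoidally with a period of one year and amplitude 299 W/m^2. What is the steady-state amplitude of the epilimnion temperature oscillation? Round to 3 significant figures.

Areal heat capacity C = ρ c_p D = 1000 × 4200 × 38.2 = 1.60×10^8 J/(m^2 K).
Angular frequency ω = 2π / T = 2π / 3.15×10^7 s = 1.99×10^-7 s⁻¹.
√((Cω)² + λ²) = √((32.0)² + 12.2²) = 34.2 W/(m²·K).
Amplitude A = F₀ / √((Cω)²+λ²) = 299 / 34.2 = 8.74 K.

8.74 K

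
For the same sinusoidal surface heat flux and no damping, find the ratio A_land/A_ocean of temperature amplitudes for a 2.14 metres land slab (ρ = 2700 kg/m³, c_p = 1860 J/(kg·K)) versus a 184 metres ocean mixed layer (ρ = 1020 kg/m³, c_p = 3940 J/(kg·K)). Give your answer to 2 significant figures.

C_ocean = 1020 × 3940 × 184 = 7.39×10^8 J/(m²·K).
C_land = 2700 × 1860 × 2.14 = 1.07×10^7 J/(m²·K).
Undamped amplitude ∝ 1/C, so A_land/A_ocean = C_ocean/C_land = 68.8.

69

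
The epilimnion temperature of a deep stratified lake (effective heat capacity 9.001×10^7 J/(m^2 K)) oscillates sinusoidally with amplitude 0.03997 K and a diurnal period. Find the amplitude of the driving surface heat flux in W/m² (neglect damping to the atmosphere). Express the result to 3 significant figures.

262

Areal heat capacity C = 9.001×10^7 J/(m^2 K) (given).
ω = 2π / 86400 s = 7.27×10^-5 s⁻¹.
Cω = 9.00×10^7 × 7.27×10^-5 = 6550 W/(m²·K).
F₀ = A × Cω = 0.03997 × 6550 = 262 W/m².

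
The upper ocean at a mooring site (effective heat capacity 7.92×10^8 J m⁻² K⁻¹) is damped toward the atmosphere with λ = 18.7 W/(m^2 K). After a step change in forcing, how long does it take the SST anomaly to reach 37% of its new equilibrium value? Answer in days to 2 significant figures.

Areal heat capacity C = 7.92×10^8 J m⁻² K⁻¹ (given).
τ = C / λ = 7.92×10^8 / 18.7 = 4.24×10^7 s.
Fraction reached: 1 − e^(−t/τ) = 0.37 ⇒ t = −τ ln(1 − 0.37) = τ × 0.462.
t = 1.96×10^7 s = 226 days.

230 days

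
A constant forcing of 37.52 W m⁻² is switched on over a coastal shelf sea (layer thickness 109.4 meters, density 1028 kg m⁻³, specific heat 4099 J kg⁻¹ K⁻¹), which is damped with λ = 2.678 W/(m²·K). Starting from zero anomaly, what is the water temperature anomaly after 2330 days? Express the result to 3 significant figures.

9.66 K

Areal heat capacity C = ρ c_p D = 1028 × 4099 × 109.4 = 4.61×10^8 J m⁻² K⁻¹.
τ = C / λ = 4.61×10^8 / 2.678 = 1.72×10^8 s.
Equilibrium anomaly ΔT_eq = F / λ = 37.52 / 2.678 = 14.0 K.
t = 2330 days = 2.01×10^8 s, so t/τ = 1.17.
ΔT(t) = ΔT_eq (1 − e^(−t/τ)) = 14.0 × (1 − e^−1.17) = 9.66 K.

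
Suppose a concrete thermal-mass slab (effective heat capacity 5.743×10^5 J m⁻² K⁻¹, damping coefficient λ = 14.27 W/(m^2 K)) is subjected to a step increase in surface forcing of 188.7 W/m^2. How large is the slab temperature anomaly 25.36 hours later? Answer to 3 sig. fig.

Areal heat capacity C = 5.743×10^5 J m⁻² K⁻¹ (given).
τ = C / λ = 5.74×10^5 / 14.27 = 40200 s.
Equilibrium anomaly ΔT_eq = F / λ = 188.7 / 14.27 = 13.2 K.
t = 25.36 hours = 91300 s, so t/τ = 2.27.
ΔT(t) = ΔT_eq (1 − e^(−t/τ)) = 13.2 × (1 − e^−2.27) = 11.9 K.

11.9 K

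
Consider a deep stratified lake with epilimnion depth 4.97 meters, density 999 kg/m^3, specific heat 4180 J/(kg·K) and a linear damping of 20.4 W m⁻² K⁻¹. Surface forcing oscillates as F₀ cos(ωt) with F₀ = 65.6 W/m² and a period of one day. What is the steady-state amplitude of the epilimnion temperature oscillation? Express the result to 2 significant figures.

Areal heat capacity C = ρ c_p D = 999 × 4180 × 4.97 = 2.08×10^7 J/(m²·K).
Angular frequency ω = 2π / T = 2π / 86400 s = 7.27×10^-5 s⁻¹.
√((Cω)² + λ²) = √((1510)² + 20.4²) = 1510 W/(m²·K).
Amplitude A = F₀ / √((Cω)²+λ²) = 65.6 / 1510 = 0.0435 K.

0.043 K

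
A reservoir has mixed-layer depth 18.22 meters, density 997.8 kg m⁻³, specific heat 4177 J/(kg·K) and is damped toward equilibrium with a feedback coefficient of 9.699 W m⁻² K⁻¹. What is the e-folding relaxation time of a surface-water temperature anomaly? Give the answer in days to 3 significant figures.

Areal heat capacity C = ρ c_p D = 997.8 × 4177 × 18.22 = 7.59×10^7 J m⁻² K⁻¹.
Relaxation time τ = C / λ = 7.59×10^7 / 9.699 = 7.83×10^6 s.
In days: 7.83×10^6 s / (86400 s/day) = 90.6 days.

90.6 days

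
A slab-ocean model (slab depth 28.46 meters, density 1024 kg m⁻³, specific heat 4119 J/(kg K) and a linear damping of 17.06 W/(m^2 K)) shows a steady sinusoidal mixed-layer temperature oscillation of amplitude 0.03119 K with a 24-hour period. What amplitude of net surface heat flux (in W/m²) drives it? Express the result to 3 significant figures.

Areal heat capacity C = ρ c_p D = 1024 × 4119 × 28.46 = 1.20×10^8 J m⁻² K⁻¹.
ω = 2π / 86400 s = 7.27×10^-5 s⁻¹.
√((Cω)² + λ²) = √((8730)² + 17.06²) = 8730 W/(m²·K).
F₀ = A × √((Cω)²+λ²) = 0.03119 × 8730 = 272 W/m².

272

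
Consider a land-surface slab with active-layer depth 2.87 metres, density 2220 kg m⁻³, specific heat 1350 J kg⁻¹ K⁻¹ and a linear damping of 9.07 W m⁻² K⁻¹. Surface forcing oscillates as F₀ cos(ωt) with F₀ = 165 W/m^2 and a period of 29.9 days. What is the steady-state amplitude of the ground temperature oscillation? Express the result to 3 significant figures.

Areal heat capacity C = ρ c_p D = 2220 × 1350 × 2.87 = 8.60×10^6 J m⁻² K⁻¹.
Angular frequency ω = 2π / T = 2π / 2.58×10^6 s = 2.43×10^-6 s⁻¹.
√((Cω)² + λ²) = √((20.9)² + 9.07²) = 22.8 W/(m²·K).
Amplitude A = F₀ / √((Cω)²+λ²) = 165 / 22.8 = 7.24 K.

7.24 K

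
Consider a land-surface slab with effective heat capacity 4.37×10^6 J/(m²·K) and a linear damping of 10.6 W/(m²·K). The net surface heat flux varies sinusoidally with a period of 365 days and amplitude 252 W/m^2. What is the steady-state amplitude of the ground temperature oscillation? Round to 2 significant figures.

24 K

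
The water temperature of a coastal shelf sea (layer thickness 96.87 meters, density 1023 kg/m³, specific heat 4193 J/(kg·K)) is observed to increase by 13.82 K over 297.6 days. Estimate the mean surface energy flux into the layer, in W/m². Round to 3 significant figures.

223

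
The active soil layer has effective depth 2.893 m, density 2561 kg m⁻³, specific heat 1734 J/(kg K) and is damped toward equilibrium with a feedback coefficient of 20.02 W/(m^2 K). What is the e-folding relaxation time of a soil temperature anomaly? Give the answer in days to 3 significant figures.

Areal heat capacity C = ρ c_p D = 2561 × 1734 × 2.893 = 1.28×10^7 J m⁻² K⁻¹.
Relaxation time τ = C / λ = 1.28×10^7 / 20.02 = 6.42×10^5 s.
In days: 6.42×10^5 s / (86400 s/day) = 7.43 days.

7.43 days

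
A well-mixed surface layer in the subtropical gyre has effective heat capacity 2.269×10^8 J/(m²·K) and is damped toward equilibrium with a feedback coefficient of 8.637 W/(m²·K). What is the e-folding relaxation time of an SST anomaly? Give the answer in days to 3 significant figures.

304 days

Areal heat capacity C = 2.269×10^8 J/(m²·K) (given).
Relaxation time τ = C / λ = 2.27×10^8 / 8.637 = 2.63×10^7 s.
In days: 2.63×10^7 s / (86400 s/day) = 304 days.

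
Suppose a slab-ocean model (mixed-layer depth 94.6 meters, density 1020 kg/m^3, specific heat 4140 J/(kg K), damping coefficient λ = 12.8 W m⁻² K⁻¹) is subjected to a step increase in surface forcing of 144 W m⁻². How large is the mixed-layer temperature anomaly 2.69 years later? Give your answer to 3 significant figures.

10.5 K

Areal heat capacity C = ρ c_p D = 1020 × 4140 × 94.6 = 3.99×10^8 J/(m²·K).
τ = C / λ = 3.99×10^8 / 12.8 = 3.12×10^7 s.
Equilibrium anomaly ΔT_eq = F / λ = 144 / 12.8 = 11.2 K.
t = 2.69 years = 8.49×10^7 s, so t/τ = 2.72.
ΔT(t) = ΔT_eq (1 − e^(−t/τ)) = 11.2 × (1 − e^−2.72) = 10.5 K.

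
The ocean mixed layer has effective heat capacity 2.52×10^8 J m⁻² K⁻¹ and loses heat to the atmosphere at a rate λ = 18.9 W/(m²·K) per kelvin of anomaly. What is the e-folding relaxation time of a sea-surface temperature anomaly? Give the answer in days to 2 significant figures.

150 days

Areal heat capacity C = 2.52×10^8 J m⁻² K⁻¹ (given).
Relaxation time τ = C / λ = 2.52×10^8 / 18.9 = 1.33×10^7 s.
In days: 1.33×10^7 s / (86400 s/day) = 154 days.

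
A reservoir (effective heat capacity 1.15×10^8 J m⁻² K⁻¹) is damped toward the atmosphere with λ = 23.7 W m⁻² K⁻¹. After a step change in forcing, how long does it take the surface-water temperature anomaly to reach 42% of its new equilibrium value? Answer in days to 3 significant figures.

Areal heat capacity C = 1.15×10^8 J m⁻² K⁻¹ (given).
τ = C / λ = 1.15×10^8 / 23.7 = 4.85×10^6 s.
Fraction reached: 1 − e^(−t/τ) = 0.42 ⇒ t = −τ ln(1 − 0.42) = τ × 0.545.
t = 2.64×10^6 s = 30.6 days.

30.6 days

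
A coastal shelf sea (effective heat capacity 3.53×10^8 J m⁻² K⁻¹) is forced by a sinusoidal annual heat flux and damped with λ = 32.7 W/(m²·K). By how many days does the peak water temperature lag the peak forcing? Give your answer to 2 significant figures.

66 days

Areal heat capacity C = 3.53×10^8 J m⁻² K⁻¹ (given).
ω = 2π / 3.15×10^7 s = 1.99×10^-7 s⁻¹.
Phase lag φ = arctan(Cω/λ) = arctan(70.3/32.7) = 1.14 rad.
Time lag = φ / ω = 1.14 / 1.99×10^-7 = 5.70×10^6 s = 66.0 days.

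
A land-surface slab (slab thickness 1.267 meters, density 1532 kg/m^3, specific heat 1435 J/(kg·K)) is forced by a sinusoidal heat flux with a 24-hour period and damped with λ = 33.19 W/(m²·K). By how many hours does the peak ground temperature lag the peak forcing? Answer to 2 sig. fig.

5.4 hours

Areal heat capacity C = ρ c_p D = 1532 × 1435 × 1.267 = 2.79×10^6 J/(m²·K).
ω = 2π / 86400 s = 7.27×10^-5 s⁻¹.
Phase lag φ = arctan(Cω/λ) = arctan(203/33.19) = 1.41 rad.
Time lag = φ / ω = 1.41 / 7.27×10^-5 = 19400 s = 5.38 hours.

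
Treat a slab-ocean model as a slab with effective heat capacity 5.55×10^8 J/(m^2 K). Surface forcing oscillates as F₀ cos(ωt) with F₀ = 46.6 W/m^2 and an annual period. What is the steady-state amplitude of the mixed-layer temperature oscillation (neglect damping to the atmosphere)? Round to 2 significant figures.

0.42 K

Areal heat capacity C = 5.55×10^8 J/(m^2 K) (given).
Angular frequency ω = 2π / T = 2π / 3.15×10^7 s = 1.99×10^-7 s⁻¹.
Cω = 5.55×10^8 × 1.99×10^-7 = 111 W/(m²·K).
Amplitude A = F₀ / (Cω) = 46.6 / 111 = 0.421 K.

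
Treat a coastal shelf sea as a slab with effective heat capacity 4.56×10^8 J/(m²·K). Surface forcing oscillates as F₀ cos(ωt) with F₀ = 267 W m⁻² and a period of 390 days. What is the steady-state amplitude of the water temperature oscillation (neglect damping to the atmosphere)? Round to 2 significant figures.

Areal heat capacity C = 4.56×10^8 J/(m²·K) (given).
Angular frequency ω = 2π / T = 2π / 3.37×10^7 s = 1.86×10^-7 s⁻¹.
Cω = 4.56×10^8 × 1.86×10^-7 = 85.0 W/(m²·K).
Amplitude A = F₀ / (Cω) = 267 / 85.0 = 3.14 K.

3.1 K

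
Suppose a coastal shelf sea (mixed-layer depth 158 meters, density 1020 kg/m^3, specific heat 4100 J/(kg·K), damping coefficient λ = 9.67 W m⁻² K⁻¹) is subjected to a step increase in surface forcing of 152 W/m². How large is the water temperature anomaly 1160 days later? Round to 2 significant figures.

12 K

Areal heat capacity C = ρ c_p D = 1020 × 4100 × 158 = 6.61×10^8 J m⁻² K⁻¹.
τ = C / λ = 6.61×10^8 / 9.67 = 6.83×10^7 s.
Equilibrium anomaly ΔT_eq = F / λ = 152 / 9.67 = 15.7 K.
t = 1160 days = 1.00×10^8 s, so t/τ = 1.47.
ΔT(t) = ΔT_eq (1 − e^(−t/τ)) = 15.7 × (1 − e^−1.47) = 12.1 K.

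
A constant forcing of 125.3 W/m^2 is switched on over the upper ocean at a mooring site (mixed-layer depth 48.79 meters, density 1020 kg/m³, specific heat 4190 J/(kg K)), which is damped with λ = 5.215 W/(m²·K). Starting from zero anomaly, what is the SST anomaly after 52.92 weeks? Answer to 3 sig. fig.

13.2 K

Areal heat capacity C = ρ c_p D = 1020 × 4190 × 48.79 = 2.09×10^8 J/(m²·K).
τ = C / λ = 2.09×10^8 / 5.215 = 4.00×10^7 s.
Equilibrium anomaly ΔT_eq = F / λ = 125.3 / 5.215 = 24.0 K.
t = 52.92 weeks = 3.20×10^7 s, so t/τ = 0.800.
ΔT(t) = ΔT_eq (1 − e^(−t/τ)) = 24.0 × (1 − e^−0.800) = 13.2 K.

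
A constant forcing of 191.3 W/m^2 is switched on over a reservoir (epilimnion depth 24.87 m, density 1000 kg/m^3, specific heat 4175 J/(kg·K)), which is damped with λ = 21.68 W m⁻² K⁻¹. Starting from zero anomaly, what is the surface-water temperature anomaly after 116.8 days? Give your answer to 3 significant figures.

7.75 K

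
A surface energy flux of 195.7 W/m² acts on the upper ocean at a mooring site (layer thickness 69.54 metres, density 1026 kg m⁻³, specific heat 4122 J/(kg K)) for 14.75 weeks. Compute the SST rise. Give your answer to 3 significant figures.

Areal heat capacity C = ρ c_p D = 1026 × 4122 × 69.54 = 2.94×10^8 J/(m^2 K).
Net heat input Q = F Δt = 195.7 × (14.75 weeks × 6.048×10^5 s/week) = 1.75×10^9 J/m².
ΔT = Q / C = 1.75×10^9 / 2.94×10^8 = 5.94 K.

5.94 K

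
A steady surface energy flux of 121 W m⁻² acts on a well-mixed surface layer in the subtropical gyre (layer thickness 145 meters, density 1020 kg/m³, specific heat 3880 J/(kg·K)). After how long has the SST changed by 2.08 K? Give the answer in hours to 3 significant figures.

2740 hours

Areal heat capacity C = ρ c_p D = 1020 × 3880 × 145 = 5.74×10^8 J/(m^2 K).
Time required: Δt = C ΔT / F = 5.74×10^8 × 2.08 / 121 = 9.86×10^6 s.
In hours: 9.86×10^6 s / (3600 s/hour) = 2740 hours.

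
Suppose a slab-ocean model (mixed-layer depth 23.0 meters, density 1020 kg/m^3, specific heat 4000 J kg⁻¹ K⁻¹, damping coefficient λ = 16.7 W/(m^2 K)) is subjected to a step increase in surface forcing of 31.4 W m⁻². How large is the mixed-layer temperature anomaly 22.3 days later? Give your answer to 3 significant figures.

Areal heat capacity C = ρ c_p D = 1020 × 4000 × 23.0 = 9.38×10^7 J m⁻² K⁻¹.
τ = C / λ = 9.38×10^7 / 16.7 = 5.62×10^6 s.
Equilibrium anomaly ΔT_eq = F / λ = 31.4 / 16.7 = 1.88 K.
t = 22.3 days = 1.93×10^6 s, so t/τ = 0.343.
ΔT(t) = ΔT_eq (1 − e^(−t/τ)) = 1.88 × (1 − e^−0.343) = 0.546 K.

0.546 K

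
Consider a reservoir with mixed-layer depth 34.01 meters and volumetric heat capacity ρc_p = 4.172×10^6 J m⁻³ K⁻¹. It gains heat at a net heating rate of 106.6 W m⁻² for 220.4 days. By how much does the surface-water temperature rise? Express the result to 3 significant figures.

14.3 K

Areal heat capacity C = ρc_p × D = 4.172×10^6 × 34.01 = 1.42×10^8 J m⁻² K⁻¹.
Net heat input Q = F Δt = 106.6 × (220.4 days × 86400 s/day) = 2.03×10^9 J/m².
ΔT = Q / C = 2.03×10^9 / 1.42×10^8 = 14.3 K.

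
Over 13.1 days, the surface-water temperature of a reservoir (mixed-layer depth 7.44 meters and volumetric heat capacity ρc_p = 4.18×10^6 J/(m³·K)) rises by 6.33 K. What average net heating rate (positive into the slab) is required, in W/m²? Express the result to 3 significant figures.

174

Areal heat capacity C = ρc_p × D = 4.18×10^6 × 7.44 = 3.11×10^7 J/(m^2 K).
Required heat per unit area: Q = C ΔT = 3.11×10^7 × 6.33 = 1.97×10^8 J/m².
Flux F = Q / Δt = 1.97×10^8 / 1.13×10^6 s = 174 W/m².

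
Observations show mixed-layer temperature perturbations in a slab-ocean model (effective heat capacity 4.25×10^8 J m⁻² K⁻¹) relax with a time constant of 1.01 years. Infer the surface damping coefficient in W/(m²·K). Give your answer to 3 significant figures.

13.3

Areal heat capacity C = 4.25×10^8 J m⁻² K⁻¹ (given).
τ = 1.01 years = 3.19×10^7 s.
λ = C / τ = 4.25×10^8 / 3.19×10^7 = 13.3 W/(m²·K).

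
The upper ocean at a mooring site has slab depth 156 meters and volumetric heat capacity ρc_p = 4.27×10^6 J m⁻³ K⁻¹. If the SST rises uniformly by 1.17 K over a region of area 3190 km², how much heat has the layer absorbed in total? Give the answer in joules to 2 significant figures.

Areal heat capacity C = ρc_p × D = 4.27×10^6 × 156 = 6.66×10^8 J m⁻² K⁻¹.
Heat per unit area: q = C ΔT = 6.66×10^8 × 1.17 = 7.79×10^8 J/m².
Total heat: Q = q × A = 7.79×10^8 × (3190 × 10⁶ m²) = 2.49×10^18 J.

2.5×10^18 J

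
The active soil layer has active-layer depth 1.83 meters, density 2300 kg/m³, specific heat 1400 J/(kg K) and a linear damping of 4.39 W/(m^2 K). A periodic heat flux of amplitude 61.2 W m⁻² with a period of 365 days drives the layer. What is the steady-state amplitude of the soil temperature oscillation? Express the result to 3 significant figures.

13.5 K

Areal heat capacity C = ρ c_p D = 2300 × 1400 × 1.83 = 5.89×10^6 J m⁻² K⁻¹.
Angular frequency ω = 2π / T = 2π / 3.15×10^7 s = 1.99×10^-7 s⁻¹.
√((Cω)² + λ²) = √((1.17)² + 4.39²) = 4.54 W/(m²·K).
Amplitude A = F₀ / √((Cω)²+λ²) = 61.2 / 4.54 = 13.5 K.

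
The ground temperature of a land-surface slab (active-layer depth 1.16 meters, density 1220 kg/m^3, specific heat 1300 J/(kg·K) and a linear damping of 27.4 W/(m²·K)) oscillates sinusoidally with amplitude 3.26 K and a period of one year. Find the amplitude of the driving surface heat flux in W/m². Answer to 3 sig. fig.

89.3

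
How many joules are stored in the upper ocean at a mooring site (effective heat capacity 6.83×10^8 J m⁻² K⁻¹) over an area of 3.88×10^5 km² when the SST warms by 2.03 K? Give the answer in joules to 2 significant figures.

5.4×10^20 J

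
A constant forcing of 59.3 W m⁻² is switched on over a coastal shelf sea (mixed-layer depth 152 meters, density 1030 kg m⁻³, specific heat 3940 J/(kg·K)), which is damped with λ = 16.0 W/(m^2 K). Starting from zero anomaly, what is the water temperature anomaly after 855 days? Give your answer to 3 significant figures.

3.16 K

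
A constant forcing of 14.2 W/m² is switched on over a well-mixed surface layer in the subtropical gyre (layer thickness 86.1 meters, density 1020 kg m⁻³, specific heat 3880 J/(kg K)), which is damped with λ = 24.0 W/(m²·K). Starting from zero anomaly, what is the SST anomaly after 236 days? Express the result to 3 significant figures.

Areal heat capacity C = ρ c_p D = 1020 × 3880 × 86.1 = 3.41×10^8 J/(m^2 K).
τ = C / λ = 3.41×10^8 / 24.0 = 1.42×10^7 s.
Equilibrium anomaly ΔT_eq = F / λ = 14.2 / 24.0 = 0.592 K.
t = 236 days = 2.04×10^7 s, so t/τ = 1.44.
ΔT(t) = ΔT_eq (1 − e^(−t/τ)) = 0.592 × (1 − e^−1.44) = 0.451 K.

0.451 K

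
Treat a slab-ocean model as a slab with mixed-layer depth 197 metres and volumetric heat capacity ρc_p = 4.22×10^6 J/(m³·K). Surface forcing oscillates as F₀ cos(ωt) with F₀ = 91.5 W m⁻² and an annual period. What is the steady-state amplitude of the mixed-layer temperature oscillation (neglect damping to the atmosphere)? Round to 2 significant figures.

0.55 K

Areal heat capacity C = ρc_p × D = 4.22×10^6 × 197 = 8.31×10^8 J/(m^2 K).
Angular frequency ω = 2π / T = 2π / 3.15×10^7 s = 1.99×10^-7 s⁻¹.
Cω = 8.31×10^8 × 1.99×10^-7 = 166 W/(m²·K).
Amplitude A = F₀ / (Cω) = 91.5 / 166 = 0.552 K.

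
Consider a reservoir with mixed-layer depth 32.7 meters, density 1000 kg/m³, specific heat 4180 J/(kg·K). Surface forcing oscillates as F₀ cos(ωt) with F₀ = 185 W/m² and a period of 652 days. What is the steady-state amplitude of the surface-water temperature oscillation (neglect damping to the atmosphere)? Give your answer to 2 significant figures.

12 K

Areal heat capacity C = ρ c_p D = 1000 × 4180 × 32.7 = 1.37×10^8 J/(m^2 K).
Angular frequency ω = 2π / T = 2π / 5.63×10^7 s = 1.12×10^-7 s⁻¹.
Cω = 1.37×10^8 × 1.12×10^-7 = 15.2 W/(m²·K).
Amplitude A = F₀ / (Cω) = 185 / 15.2 = 12.1 K.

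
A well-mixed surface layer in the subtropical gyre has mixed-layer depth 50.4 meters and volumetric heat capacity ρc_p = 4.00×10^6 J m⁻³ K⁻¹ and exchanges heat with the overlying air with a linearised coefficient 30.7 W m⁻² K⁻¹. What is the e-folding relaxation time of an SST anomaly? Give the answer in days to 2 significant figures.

76 days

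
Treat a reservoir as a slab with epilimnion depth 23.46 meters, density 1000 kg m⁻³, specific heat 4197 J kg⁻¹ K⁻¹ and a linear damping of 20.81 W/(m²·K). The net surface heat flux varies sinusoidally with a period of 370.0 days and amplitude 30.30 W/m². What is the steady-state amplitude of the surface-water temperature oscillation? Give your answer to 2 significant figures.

Areal heat capacity C = ρ c_p D = 1000 × 4197 × 23.46 = 9.85×10^7 J/(m^2 K).
Angular frequency ω = 2π / T = 2π / 3.20×10^7 s = 1.97×10^-7 s⁻¹.
√((Cω)² + λ²) = √((19.4)² + 20.81²) = 28.4 W/(m²·K).
Amplitude A = F₀ / √((Cω)²+λ²) = 30.30 / 28.4 = 1.07 K.

1.1 K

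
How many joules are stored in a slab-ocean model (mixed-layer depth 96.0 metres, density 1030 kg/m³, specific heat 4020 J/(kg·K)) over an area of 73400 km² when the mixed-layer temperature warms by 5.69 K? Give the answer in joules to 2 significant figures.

1.7×10^20 J

Areal heat capacity C = ρ c_p D = 1030 × 4020 × 96.0 = 3.97×10^8 J/(m²·K).
Heat per unit area: q = C ΔT = 3.97×10^8 × 5.69 = 2.26×10^9 J/m².
Total heat: Q = q × A = 2.26×10^9 × (73400 × 10⁶ m²) = 1.66×10^20 J.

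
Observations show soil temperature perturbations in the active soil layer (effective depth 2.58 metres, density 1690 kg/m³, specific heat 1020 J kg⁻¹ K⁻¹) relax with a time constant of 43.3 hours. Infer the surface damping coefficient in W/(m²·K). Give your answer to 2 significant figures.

Areal heat capacity C = ρ c_p D = 1690 × 1020 × 2.58 = 4.45×10^6 J m⁻² K⁻¹.
τ = 43.3 hours = 1.56×10^5 s.
λ = C / τ = 4.45×10^6 / 1.56×10^5 = 28.5 W/(m²·K).

29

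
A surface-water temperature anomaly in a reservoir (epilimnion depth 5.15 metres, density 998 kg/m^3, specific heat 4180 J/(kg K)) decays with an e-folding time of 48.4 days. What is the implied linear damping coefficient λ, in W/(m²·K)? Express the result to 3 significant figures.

5.14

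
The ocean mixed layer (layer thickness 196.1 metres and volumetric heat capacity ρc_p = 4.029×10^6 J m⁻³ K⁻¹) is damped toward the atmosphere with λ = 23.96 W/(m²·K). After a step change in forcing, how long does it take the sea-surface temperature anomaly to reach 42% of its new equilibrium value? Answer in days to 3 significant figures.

208 days

Areal heat capacity C = ρc_p × D = 4.029×10^6 × 196.1 = 7.90×10^8 J m⁻² K⁻¹.
τ = C / λ = 7.90×10^8 / 23.96 = 3.30×10^7 s.
Fraction reached: 1 − e^(−t/τ) = 0.42 ⇒ t = −τ ln(1 − 0.42) = τ × 0.545.
t = 1.80×10^7 s = 208 days.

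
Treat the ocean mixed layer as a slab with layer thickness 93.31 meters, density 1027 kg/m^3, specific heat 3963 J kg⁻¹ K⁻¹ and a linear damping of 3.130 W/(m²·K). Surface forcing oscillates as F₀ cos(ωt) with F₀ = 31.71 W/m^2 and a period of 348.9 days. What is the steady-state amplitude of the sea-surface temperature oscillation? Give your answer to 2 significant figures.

Areal heat capacity C = ρ c_p D = 1027 × 3963 × 93.31 = 3.80×10^8 J/(m^2 K).
Angular frequency ω = 2π / T = 2π / 3.01×10^7 s = 2.08×10^-7 s⁻¹.
√((Cω)² + λ²) = √((79.2)² + 3.130²) = 79.2 W/(m²·K).
Amplitude A = F₀ / √((Cω)²+λ²) = 31.71 / 79.2 = 0.400 K.

0.40 K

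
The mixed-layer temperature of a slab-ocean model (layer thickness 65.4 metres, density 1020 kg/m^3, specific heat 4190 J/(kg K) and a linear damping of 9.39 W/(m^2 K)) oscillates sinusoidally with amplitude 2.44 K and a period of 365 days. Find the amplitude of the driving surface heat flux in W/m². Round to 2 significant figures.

140

Areal heat capacity C = ρ c_p D = 1020 × 4190 × 65.4 = 2.80×10^8 J/(m^2 K).
ω = 2π / 3.15×10^7 s = 1.99×10^-7 s⁻¹.
√((Cω)² + λ²) = √((55.7)² + 9.39²) = 56.5 W/(m²·K).
F₀ = A × √((Cω)²+λ²) = 2.44 × 56.5 = 138 W/m².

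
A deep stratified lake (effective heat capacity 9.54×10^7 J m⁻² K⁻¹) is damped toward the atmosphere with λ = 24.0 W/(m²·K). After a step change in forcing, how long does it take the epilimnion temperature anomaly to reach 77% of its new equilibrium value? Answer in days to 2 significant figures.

68 days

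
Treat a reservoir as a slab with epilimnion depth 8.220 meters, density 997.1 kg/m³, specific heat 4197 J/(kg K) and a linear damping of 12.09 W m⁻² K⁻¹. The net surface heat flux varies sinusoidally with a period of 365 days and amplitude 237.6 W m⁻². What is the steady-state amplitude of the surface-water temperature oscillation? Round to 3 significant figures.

Areal heat capacity C = ρ c_p D = 997.1 × 4197 × 8.220 = 3.44×10^7 J/(m²·K).
Angular frequency ω = 2π / T = 2π / 3.15×10^7 s = 1.99×10^-7 s⁻¹.
√((Cω)² + λ²) = √((6.85)² + 12.09²) = 13.9 W/(m²·K).
Amplitude A = F₀ / √((Cω)²+λ²) = 237.6 / 13.9 = 17.1 K.

17.1 K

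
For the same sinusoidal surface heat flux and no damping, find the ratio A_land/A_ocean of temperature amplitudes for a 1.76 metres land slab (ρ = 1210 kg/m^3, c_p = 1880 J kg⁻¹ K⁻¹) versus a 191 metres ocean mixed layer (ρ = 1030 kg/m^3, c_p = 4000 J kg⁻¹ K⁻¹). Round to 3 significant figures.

197

C_ocean = 1030 × 4000 × 191 = 7.87×10^8 J/(m²·K).
C_land = 1210 × 1880 × 1.76 = 4.00×10^6 J/(m²·K).
Undamped amplitude ∝ 1/C, so A_land/A_ocean = C_ocean/C_land = 197.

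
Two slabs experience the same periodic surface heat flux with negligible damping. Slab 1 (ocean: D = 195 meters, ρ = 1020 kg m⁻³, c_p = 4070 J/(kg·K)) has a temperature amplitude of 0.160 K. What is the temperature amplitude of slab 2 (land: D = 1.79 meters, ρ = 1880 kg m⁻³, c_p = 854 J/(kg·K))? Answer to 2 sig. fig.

C_ocean = 8.10×10^8 J/(m²·K); C_land = 2.87×10^6 J/(m²·K).
A ∝ 1/C ⇒ A_land = A_ocean × C_ocean/C_land = 0.160 × 282 = 45.1 K.

45 K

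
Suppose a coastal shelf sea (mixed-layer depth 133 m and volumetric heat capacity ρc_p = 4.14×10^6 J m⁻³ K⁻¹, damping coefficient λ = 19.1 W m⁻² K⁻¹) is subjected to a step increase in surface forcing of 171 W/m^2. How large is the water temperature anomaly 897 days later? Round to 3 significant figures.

8.34 K

Areal heat capacity C = ρc_p × D = 4.14×10^6 × 133 = 5.51×10^8 J/(m^2 K).
τ = C / λ = 5.51×10^8 / 19.1 = 2.88×10^7 s.
Equilibrium anomaly ΔT_eq = F / λ = 171 / 19.1 = 8.95 K.
t = 897 days = 7.75×10^7 s, so t/τ = 2.69.
ΔT(t) = ΔT_eq (1 − e^(−t/τ)) = 8.95 × (1 − e^−2.69) = 8.34 K.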